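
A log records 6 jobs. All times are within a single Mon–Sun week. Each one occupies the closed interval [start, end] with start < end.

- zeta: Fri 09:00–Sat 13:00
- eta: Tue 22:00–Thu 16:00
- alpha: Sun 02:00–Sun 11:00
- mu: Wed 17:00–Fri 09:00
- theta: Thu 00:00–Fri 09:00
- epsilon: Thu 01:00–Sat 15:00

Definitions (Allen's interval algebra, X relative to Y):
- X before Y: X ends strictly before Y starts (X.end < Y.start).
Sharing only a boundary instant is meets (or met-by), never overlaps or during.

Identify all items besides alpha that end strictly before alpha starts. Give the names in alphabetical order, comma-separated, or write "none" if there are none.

Target alpha = [Sun 02:00, Sun 11:00].
epsilon [Thu 01:00, Sat 15:00] → before → yes.
eta [Tue 22:00, Thu 16:00] → before → yes.
mu [Wed 17:00, Fri 09:00] → before → yes.
theta [Thu 00:00, Fri 09:00] → before → yes.
zeta [Fri 09:00, Sat 13:00] → before → yes.
Result: epsilon, eta, mu, theta, zeta.

epsilon, eta, mu, theta, zeta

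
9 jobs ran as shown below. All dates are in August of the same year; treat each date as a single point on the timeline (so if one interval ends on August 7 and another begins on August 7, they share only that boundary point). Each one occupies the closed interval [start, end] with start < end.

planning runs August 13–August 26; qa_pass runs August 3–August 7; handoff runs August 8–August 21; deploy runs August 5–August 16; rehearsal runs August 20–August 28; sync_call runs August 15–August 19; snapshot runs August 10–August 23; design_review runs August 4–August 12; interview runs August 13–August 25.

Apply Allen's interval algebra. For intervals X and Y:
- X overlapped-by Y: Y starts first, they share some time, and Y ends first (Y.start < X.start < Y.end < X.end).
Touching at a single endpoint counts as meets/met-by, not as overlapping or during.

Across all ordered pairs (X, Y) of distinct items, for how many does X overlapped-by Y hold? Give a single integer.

Checking all 72 ordered pairs for relation 'overlapped-by'; matching pairs in alphabetical order:
(deploy, design_review): deploy overlapped-by design_review ✓
(deploy, qa_pass): deploy overlapped-by qa_pass ✓
(design_review, qa_pass): design_review overlapped-by qa_pass ✓
(handoff, deploy): handoff overlapped-by deploy ✓
(handoff, design_review): handoff overlapped-by design_review ✓
(interview, deploy): interview overlapped-by deploy ✓
(interview, handoff): interview overlapped-by handoff ✓
(interview, snapshot): interview overlapped-by snapshot ✓
(planning, deploy): planning overlapped-by deploy ✓
(planning, handoff): planning overlapped-by handoff ✓
(planning, snapshot): planning overlapped-by snapshot ✓
(rehearsal, handoff): rehearsal overlapped-by handoff ✓
(rehearsal, interview): rehearsal overlapped-by interview ✓
(rehearsal, planning): rehearsal overlapped-by planning ✓
(rehearsal, snapshot): rehearsal overlapped-by snapshot ✓
(snapshot, deploy): snapshot overlapped-by deploy ✓
(snapshot, design_review): snapshot overlapped-by design_review ✓
(snapshot, handoff): snapshot overlapped-by handoff ✓
(sync_call, deploy): sync_call overlapped-by deploy ✓
Count: 19.

19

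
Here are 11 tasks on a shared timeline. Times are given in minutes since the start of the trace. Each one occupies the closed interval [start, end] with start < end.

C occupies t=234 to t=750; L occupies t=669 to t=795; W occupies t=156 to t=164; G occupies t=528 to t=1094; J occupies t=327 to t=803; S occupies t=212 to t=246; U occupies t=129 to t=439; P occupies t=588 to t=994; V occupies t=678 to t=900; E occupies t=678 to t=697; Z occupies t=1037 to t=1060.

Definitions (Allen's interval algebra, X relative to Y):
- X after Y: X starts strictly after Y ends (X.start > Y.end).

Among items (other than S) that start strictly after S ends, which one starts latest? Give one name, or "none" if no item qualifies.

Target S = [t=212, t=246].
C [t=234, t=750] → overlapped-by → excluded.
E [t=678, t=697] → after → candidate.
G [t=528, t=1094] → after → candidate.
J [t=327, t=803] → after → candidate.
L [t=669, t=795] → after → candidate.
P [t=588, t=994] → after → candidate.
U [t=129, t=439] → contains → excluded.
V [t=678, t=900] → after → candidate.
W [t=156, t=164] → before → excluded.
Z [t=1037, t=1060] → after → candidate.
Among candidates, latest start is t=1037 → Z.

Z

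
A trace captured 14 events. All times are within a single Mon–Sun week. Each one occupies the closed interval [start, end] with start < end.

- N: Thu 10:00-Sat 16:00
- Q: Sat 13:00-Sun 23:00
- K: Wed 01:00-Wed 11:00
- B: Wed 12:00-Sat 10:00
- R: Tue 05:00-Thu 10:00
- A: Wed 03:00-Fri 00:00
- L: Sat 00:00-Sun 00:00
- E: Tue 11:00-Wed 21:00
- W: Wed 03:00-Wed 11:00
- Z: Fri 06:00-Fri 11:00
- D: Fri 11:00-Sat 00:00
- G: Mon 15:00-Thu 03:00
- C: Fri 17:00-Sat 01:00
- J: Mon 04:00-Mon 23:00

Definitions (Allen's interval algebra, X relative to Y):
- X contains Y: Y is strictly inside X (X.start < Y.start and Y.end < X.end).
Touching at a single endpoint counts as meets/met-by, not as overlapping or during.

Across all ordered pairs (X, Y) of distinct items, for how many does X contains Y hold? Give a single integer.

14

Checking all 182 ordered pairs for relation 'contains'; matching pairs in alphabetical order:
(B, C): B contains C ✓
(B, D): B contains D ✓
(B, Z): B contains Z ✓
(E, K): E contains K ✓
(E, W): E contains W ✓
(G, E): G contains E ✓
(G, K): G contains K ✓
(G, W): G contains W ✓
(N, C): N contains C ✓
(N, D): N contains D ✓
(N, Z): N contains Z ✓
(R, E): R contains E ✓
(R, K): R contains K ✓
(R, W): R contains W ✓
Count: 14.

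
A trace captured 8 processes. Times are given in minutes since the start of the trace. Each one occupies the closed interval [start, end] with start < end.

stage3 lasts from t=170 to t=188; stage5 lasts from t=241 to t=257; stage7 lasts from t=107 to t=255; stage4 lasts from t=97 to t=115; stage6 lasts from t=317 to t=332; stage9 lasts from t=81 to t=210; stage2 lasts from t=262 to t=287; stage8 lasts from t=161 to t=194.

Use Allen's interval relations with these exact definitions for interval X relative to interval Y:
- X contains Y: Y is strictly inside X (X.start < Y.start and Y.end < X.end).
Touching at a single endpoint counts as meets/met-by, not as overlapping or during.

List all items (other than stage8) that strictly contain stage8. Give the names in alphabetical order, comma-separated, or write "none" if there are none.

stage7, stage9

Target stage8 = [t=161, t=194].
stage2 [t=262, t=287] → after → no.
stage3 [t=170, t=188] → during → no.
stage4 [t=97, t=115] → before → no.
stage5 [t=241, t=257] → after → no.
stage6 [t=317, t=332] → after → no.
stage7 [t=107, t=255] → contains → yes.
stage9 [t=81, t=210] → contains → yes.
Result: stage7, stage9.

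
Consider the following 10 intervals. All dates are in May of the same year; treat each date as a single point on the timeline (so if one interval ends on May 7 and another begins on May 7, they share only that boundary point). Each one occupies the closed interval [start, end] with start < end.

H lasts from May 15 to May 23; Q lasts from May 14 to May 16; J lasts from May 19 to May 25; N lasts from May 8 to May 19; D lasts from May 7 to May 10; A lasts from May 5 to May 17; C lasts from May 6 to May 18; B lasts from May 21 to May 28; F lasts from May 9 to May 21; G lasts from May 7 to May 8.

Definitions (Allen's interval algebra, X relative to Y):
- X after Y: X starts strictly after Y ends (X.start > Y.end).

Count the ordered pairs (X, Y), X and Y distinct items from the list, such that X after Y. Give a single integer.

Checking all 90 ordered pairs for relation 'after'; matching pairs in alphabetical order:
(B, A): B after A ✓
(B, C): B after C ✓
(B, D): B after D ✓
(B, G): B after G ✓
(B, N): B after N ✓
(B, Q): B after Q ✓
(F, G): F after G ✓
(H, D): H after D ✓
(H, G): H after G ✓
(J, A): J after A ✓
(J, C): J after C ✓
(J, D): J after D ✓
(J, G): J after G ✓
(J, Q): J after Q ✓
(Q, D): Q after D ✓
(Q, G): Q after G ✓
Count: 16.

16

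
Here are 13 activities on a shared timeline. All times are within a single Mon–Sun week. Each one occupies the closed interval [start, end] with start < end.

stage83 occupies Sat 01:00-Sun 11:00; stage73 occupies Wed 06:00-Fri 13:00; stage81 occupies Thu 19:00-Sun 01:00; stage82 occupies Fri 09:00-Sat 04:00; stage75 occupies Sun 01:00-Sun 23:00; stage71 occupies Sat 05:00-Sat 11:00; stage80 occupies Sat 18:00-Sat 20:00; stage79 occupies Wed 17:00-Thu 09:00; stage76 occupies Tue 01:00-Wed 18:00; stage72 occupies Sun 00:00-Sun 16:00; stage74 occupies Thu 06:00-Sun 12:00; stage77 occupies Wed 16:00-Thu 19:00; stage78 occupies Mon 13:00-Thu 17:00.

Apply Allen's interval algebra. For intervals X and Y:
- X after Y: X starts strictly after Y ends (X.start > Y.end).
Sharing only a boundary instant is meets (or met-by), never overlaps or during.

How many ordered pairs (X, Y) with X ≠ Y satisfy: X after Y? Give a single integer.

42

Checking all 156 ordered pairs for relation 'after'; matching pairs in alphabetical order:
(stage71, stage73): stage71 after stage73 ✓
(stage71, stage76): stage71 after stage76 ✓
(stage71, stage77): stage71 after stage77 ✓
(stage71, stage78): stage71 after stage78 ✓
(stage71, stage79): stage71 after stage79 ✓
(stage71, stage82): stage71 after stage82 ✓
(stage72, stage71): stage72 after stage71 ✓
(stage72, stage73): stage72 after stage73 ✓
(stage72, stage76): stage72 after stage76 ✓
(stage72, stage77): stage72 after stage77 ✓
(stage72, stage78): stage72 after stage78 ✓
(stage72, stage79): stage72 after stage79 ✓
(stage72, stage80): stage72 after stage80 ✓
(stage72, stage82): stage72 after stage82 ✓
(stage74, stage76): stage74 after stage76 ✓
(stage75, stage71): stage75 after stage71 ✓
(stage75, stage73): stage75 after stage73 ✓
(stage75, stage76): stage75 after stage76 ✓
(stage75, stage77): stage75 after stage77 ✓
(stage75, stage78): stage75 after stage78 ✓
(stage75, stage79): stage75 after stage79 ✓
(stage75, stage80): stage75 after stage80 ✓
(stage75, stage82): stage75 after stage82 ✓
(stage80, stage71): stage80 after stage71 ✓
... plus 18 further pairs not listed.
Count: 42.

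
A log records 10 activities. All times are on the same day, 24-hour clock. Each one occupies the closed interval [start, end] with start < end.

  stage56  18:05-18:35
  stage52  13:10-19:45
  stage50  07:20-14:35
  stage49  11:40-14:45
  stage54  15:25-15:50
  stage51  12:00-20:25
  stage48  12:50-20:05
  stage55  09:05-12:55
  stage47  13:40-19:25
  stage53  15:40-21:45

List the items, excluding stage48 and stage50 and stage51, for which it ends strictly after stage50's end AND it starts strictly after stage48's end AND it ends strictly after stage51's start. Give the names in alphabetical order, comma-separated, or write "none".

none

Conditions: its end is strictly after stage50's end (X.end > 14:35) AND its start is strictly after stage48's end (X.start > 20:05) AND its end is strictly after stage51's start (X.end > 12:00).
stage47: end 19:25 > 14:35? ✓; start 13:40 > 20:05? ✗; end 19:25 > 12:00? ✓ → no.
stage49: end 14:45 > 14:35? ✓; start 11:40 > 20:05? ✗; end 14:45 > 12:00? ✓ → no.
stage52: end 19:45 > 14:35? ✓; start 13:10 > 20:05? ✗; end 19:45 > 12:00? ✓ → no.
stage53: end 21:45 > 14:35? ✓; start 15:40 > 20:05? ✗; end 21:45 > 12:00? ✓ → no.
stage54: end 15:50 > 14:35? ✓; start 15:25 > 20:05? ✗; end 15:50 > 12:00? ✓ → no.
stage55: end 12:55 > 14:35? ✗; start 09:05 > 20:05? ✗; end 12:55 > 12:00? ✓ → no.
stage56: end 18:35 > 14:35? ✓; start 18:05 > 20:05? ✗; end 18:35 > 12:00? ✓ → no.
Result: none.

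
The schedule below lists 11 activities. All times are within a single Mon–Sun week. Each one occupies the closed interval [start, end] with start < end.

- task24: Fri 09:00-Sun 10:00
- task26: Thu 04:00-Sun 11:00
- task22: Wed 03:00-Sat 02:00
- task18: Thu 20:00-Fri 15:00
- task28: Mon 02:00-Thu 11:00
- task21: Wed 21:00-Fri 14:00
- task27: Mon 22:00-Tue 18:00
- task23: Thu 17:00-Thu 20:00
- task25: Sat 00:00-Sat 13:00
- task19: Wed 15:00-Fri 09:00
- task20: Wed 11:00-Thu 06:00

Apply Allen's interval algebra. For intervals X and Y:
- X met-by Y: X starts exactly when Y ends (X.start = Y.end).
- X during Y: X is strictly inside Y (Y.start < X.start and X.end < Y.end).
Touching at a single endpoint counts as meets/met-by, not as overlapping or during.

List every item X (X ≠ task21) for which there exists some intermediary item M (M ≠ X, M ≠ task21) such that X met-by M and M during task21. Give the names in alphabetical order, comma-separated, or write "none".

Target task21 = [Wed 21:00, Fri 14:00].
Intermediaries M with M during task21: task23.
Via task23 — items with X met-by task23: task18.
Union: task18.

task18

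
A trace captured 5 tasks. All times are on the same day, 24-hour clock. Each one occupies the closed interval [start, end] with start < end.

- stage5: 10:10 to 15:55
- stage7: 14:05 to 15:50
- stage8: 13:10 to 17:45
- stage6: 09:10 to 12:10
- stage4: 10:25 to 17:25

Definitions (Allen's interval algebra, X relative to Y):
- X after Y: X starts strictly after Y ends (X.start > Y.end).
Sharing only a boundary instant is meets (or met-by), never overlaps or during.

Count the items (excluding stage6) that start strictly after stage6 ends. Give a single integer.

Target stage6 = [09:10, 12:10].
stage4 [10:25, 17:25] → overlapped-by → no.
stage5 [10:10, 15:55] → overlapped-by → no.
stage7 [14:05, 15:50] → after → counts.
stage8 [13:10, 17:45] → after → counts.
Total: 2.

2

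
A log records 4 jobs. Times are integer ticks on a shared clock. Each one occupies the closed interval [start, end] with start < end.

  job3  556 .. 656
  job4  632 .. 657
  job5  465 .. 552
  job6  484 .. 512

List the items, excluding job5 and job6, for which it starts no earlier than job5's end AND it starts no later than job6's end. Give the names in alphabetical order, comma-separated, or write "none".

none

Conditions: its start is no earlier than job5's end (X.start >= 552) AND its start is no later than job6's end (X.start <= 512).
job3: start 556 >= 552? ✓; start 556 <= 512? ✗ → no.
job4: start 632 >= 552? ✓; start 632 <= 512? ✗ → no.
Result: none.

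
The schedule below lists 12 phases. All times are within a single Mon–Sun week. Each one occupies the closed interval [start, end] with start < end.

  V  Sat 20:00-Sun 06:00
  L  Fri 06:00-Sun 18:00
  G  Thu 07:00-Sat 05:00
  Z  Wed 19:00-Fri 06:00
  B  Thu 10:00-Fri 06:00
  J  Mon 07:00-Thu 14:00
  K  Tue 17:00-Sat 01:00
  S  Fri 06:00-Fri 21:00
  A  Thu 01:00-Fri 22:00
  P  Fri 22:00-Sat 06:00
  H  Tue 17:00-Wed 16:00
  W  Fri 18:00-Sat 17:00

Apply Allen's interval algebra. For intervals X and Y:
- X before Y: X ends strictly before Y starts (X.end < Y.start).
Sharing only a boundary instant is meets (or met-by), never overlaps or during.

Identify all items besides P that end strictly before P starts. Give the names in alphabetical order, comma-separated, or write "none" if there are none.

Target P = [Fri 22:00, Sat 06:00].
A [Thu 01:00, Fri 22:00] → meets → no.
B [Thu 10:00, Fri 06:00] → before → yes.
G [Thu 07:00, Sat 05:00] → overlaps → no.
H [Tue 17:00, Wed 16:00] → before → yes.
J [Mon 07:00, Thu 14:00] → before → yes.
K [Tue 17:00, Sat 01:00] → overlaps → no.
L [Fri 06:00, Sun 18:00] → contains → no.
S [Fri 06:00, Fri 21:00] → before → yes.
V [Sat 20:00, Sun 06:00] → after → no.
W [Fri 18:00, Sat 17:00] → contains → no.
Z [Wed 19:00, Fri 06:00] → before → yes.
Result: B, H, J, S, Z.

B, H, J, S, Z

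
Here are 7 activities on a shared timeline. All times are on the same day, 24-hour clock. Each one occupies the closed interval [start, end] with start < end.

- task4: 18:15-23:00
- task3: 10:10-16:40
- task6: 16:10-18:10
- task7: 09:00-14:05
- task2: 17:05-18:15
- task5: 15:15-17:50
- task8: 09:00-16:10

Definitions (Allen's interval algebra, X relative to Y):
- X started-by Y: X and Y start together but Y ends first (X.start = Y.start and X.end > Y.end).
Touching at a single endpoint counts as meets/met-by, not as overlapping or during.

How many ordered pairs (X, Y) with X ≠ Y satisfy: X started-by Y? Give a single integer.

1

Checking all 42 ordered pairs for relation 'started-by'; matching pairs in alphabetical order:
(task8, task7): task8 started-by task7 ✓
Count: 1.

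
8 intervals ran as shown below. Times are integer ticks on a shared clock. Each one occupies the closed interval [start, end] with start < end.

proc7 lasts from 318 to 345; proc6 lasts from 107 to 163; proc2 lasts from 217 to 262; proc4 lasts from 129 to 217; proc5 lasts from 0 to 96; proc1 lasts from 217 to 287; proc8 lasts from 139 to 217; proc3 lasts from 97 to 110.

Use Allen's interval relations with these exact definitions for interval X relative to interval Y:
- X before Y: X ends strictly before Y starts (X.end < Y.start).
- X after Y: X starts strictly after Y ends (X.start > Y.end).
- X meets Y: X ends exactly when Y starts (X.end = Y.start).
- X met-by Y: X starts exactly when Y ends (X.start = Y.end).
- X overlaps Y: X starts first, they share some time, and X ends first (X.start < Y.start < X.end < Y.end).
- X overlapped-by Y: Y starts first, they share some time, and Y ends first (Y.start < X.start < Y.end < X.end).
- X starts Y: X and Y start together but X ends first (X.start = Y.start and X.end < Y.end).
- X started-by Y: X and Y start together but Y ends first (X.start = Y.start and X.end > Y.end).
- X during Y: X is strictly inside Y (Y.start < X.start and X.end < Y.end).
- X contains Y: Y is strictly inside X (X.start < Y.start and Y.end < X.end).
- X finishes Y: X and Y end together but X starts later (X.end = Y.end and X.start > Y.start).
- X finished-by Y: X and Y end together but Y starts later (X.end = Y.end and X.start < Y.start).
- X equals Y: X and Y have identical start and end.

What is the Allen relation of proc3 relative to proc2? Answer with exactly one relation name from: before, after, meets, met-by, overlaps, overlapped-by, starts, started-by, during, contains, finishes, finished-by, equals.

before

proc3 = [97, 110]; proc2 = [217, 262].
Compare endpoints: proc3.start < proc2.start, proc3.start < proc2.end, proc3.end < proc2.start, proc3.end < proc2.end.
That pattern is 'before'.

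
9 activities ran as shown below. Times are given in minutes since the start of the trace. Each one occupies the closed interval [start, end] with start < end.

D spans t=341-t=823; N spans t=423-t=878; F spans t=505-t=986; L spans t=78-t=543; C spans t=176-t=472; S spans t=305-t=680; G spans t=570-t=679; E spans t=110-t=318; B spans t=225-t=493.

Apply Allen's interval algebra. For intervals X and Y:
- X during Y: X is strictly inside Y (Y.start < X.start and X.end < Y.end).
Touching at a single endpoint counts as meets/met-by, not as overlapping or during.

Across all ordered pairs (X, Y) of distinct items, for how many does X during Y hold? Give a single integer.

Checking all 72 ordered pairs for relation 'during'; matching pairs in alphabetical order:
(B, L): B during L ✓
(C, L): C during L ✓
(E, L): E during L ✓
(G, D): G during D ✓
(G, F): G during F ✓
(G, N): G during N ✓
(G, S): G during S ✓
Count: 7.

7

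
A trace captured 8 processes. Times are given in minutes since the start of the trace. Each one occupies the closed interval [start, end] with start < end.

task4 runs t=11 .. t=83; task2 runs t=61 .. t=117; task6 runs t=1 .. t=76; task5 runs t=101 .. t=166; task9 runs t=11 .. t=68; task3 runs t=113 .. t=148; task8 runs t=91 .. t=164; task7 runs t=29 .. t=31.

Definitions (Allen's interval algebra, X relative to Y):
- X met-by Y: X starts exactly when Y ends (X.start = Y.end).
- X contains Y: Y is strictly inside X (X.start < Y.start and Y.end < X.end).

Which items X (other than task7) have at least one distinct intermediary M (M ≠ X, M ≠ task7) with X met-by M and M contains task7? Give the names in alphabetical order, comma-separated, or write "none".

Target task7 = [t=29, t=31].
Intermediaries M with M contains task7: task4, task6, task9.
Via task4 — items with X met-by task4: none.
Via task6 — items with X met-by task6: none.
Via task9 — items with X met-by task9: none.
Union: none.

none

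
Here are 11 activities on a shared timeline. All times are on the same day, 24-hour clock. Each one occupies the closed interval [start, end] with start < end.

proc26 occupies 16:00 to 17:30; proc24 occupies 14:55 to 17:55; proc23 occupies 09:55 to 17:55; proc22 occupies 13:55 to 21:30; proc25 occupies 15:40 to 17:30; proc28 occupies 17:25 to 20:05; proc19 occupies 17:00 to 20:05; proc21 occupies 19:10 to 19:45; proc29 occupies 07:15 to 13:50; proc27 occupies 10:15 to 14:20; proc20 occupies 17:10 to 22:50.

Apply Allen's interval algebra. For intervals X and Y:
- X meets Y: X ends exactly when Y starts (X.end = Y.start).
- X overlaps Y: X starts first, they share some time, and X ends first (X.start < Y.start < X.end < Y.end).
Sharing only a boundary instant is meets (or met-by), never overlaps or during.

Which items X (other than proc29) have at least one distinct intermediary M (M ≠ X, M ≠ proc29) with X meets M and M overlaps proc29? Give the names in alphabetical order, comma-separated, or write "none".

none

Target proc29 = [07:15, 13:50].
Intermediaries M with M overlaps proc29: none.
Union: none.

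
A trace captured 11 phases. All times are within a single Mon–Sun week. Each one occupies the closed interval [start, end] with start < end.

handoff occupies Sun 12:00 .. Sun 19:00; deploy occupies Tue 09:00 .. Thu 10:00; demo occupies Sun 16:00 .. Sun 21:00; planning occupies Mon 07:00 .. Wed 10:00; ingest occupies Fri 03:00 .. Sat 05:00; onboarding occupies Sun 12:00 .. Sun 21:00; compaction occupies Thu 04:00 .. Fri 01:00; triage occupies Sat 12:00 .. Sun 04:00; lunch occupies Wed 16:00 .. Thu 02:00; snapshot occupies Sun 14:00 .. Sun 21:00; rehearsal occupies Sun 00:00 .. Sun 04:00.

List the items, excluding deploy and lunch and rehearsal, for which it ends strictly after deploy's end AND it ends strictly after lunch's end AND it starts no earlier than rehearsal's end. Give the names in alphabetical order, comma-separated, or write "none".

Conditions: its end is strictly after deploy's end (X.end > Thu 10:00) AND its end is strictly after lunch's end (X.end > Thu 02:00) AND its start is no earlier than rehearsal's end (X.start >= Sun 04:00).
compaction: end Fri 01:00 > Thu 10:00? ✓; end Fri 01:00 > Thu 02:00? ✓; start Thu 04:00 >= Sun 04:00? ✗ → no.
demo: end Sun 21:00 > Thu 10:00? ✓; end Sun 21:00 > Thu 02:00? ✓; start Sun 16:00 >= Sun 04:00? ✓ → yes.
handoff: end Sun 19:00 > Thu 10:00? ✓; end Sun 19:00 > Thu 02:00? ✓; start Sun 12:00 >= Sun 04:00? ✓ → yes.
ingest: end Sat 05:00 > Thu 10:00? ✓; end Sat 05:00 > Thu 02:00? ✓; start Fri 03:00 >= Sun 04:00? ✗ → no.
onboarding: end Sun 21:00 > Thu 10:00? ✓; end Sun 21:00 > Thu 02:00? ✓; start Sun 12:00 >= Sun 04:00? ✓ → yes.
planning: end Wed 10:00 > Thu 10:00? ✗; end Wed 10:00 > Thu 02:00? ✗; start Mon 07:00 >= Sun 04:00? ✗ → no.
snapshot: end Sun 21:00 > Thu 10:00? ✓; end Sun 21:00 > Thu 02:00? ✓; start Sun 14:00 >= Sun 04:00? ✓ → yes.
triage: end Sun 04:00 > Thu 10:00? ✓; end Sun 04:00 > Thu 02:00? ✓; start Sat 12:00 >= Sun 04:00? ✗ → no.
Result: demo, handoff, onboarding, snapshot.

demo, handoff, onboarding, snapshot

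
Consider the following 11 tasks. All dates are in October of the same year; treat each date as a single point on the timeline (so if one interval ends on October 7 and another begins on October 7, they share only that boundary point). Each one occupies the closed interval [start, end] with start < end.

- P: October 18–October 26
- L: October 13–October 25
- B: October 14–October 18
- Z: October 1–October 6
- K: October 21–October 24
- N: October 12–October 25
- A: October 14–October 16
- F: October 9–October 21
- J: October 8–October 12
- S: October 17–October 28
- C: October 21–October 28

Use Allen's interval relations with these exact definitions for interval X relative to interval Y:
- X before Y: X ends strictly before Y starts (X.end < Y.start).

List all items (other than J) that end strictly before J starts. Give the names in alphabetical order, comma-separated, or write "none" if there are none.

Z

Target J = [October 8, October 12].
A [October 14, October 16] → after → no.
B [October 14, October 18] → after → no.
C [October 21, October 28] → after → no.
F [October 9, October 21] → overlapped-by → no.
K [October 21, October 24] → after → no.
L [October 13, October 25] → after → no.
N [October 12, October 25] → met-by → no.
P [October 18, October 26] → after → no.
S [October 17, October 28] → after → no.
Z [October 1, October 6] → before → yes.
Result: Z.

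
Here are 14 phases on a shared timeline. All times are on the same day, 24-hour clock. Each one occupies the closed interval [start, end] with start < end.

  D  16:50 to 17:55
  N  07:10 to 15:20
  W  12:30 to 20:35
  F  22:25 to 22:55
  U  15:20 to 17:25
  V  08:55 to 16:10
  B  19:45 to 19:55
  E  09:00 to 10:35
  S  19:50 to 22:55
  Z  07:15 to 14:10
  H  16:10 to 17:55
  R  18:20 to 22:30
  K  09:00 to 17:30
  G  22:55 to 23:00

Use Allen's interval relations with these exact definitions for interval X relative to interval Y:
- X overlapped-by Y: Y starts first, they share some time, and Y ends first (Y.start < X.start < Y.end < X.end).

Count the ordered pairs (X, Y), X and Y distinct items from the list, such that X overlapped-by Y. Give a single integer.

19

Checking all 182 ordered pairs for relation 'overlapped-by'; matching pairs in alphabetical order:
(D, K): D overlapped-by K ✓
(D, U): D overlapped-by U ✓
(F, R): F overlapped-by R ✓
(H, K): H overlapped-by K ✓
(H, U): H overlapped-by U ✓
(K, N): K overlapped-by N ✓
(K, V): K overlapped-by V ✓
(K, Z): K overlapped-by Z ✓
(R, W): R overlapped-by W ✓
(S, B): S overlapped-by B ✓
(S, R): S overlapped-by R ✓
(S, W): S overlapped-by W ✓
(U, V): U overlapped-by V ✓
(V, N): V overlapped-by N ✓
(V, Z): V overlapped-by Z ✓
(W, K): W overlapped-by K ✓
(W, N): W overlapped-by N ✓
(W, V): W overlapped-by V ✓
(W, Z): W overlapped-by Z ✓
Count: 19.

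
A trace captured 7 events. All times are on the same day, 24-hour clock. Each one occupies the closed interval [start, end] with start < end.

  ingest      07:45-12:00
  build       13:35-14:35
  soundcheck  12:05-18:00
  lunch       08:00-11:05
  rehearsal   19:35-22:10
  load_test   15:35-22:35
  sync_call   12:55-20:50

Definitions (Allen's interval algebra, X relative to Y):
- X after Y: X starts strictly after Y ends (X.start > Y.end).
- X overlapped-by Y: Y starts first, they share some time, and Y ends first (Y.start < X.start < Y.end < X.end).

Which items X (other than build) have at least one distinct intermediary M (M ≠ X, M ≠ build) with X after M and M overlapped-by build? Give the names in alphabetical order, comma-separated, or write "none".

none

Target build = [13:35, 14:35].
Intermediaries M with M overlapped-by build: none.
Union: none.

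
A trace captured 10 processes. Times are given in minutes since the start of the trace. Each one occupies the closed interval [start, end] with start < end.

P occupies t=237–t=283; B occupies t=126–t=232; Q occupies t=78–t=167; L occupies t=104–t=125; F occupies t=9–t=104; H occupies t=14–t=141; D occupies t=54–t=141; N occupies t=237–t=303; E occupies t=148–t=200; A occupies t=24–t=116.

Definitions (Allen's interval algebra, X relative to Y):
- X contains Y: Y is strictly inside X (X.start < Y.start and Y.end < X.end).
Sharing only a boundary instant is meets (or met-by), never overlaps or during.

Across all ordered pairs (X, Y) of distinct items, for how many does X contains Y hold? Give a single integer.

5

Checking all 90 ordered pairs for relation 'contains'; matching pairs in alphabetical order:
(B, E): B contains E ✓
(D, L): D contains L ✓
(H, A): H contains A ✓
(H, L): H contains L ✓
(Q, L): Q contains L ✓
Count: 5.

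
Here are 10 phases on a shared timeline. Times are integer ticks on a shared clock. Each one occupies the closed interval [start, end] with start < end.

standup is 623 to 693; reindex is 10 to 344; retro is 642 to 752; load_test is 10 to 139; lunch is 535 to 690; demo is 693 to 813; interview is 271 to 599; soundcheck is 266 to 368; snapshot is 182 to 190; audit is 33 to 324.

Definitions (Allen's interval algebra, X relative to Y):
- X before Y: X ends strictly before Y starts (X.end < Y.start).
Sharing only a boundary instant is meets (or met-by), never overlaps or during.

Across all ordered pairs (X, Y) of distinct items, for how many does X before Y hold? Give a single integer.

Checking all 90 ordered pairs for relation 'before'; matching pairs in alphabetical order:
(audit, demo): audit before demo ✓
(audit, lunch): audit before lunch ✓
(audit, retro): audit before retro ✓
(audit, standup): audit before standup ✓
(interview, demo): interview before demo ✓
(interview, retro): interview before retro ✓
(interview, standup): interview before standup ✓
(load_test, demo): load_test before demo ✓
(load_test, interview): load_test before interview ✓
(load_test, lunch): load_test before lunch ✓
(load_test, retro): load_test before retro ✓
(load_test, snapshot): load_test before snapshot ✓
(load_test, soundcheck): load_test before soundcheck ✓
(load_test, standup): load_test before standup ✓
(lunch, demo): lunch before demo ✓
(reindex, demo): reindex before demo ✓
(reindex, lunch): reindex before lunch ✓
(reindex, retro): reindex before retro ✓
(reindex, standup): reindex before standup ✓
(snapshot, demo): snapshot before demo ✓
(snapshot, interview): snapshot before interview ✓
(snapshot, lunch): snapshot before lunch ✓
(snapshot, retro): snapshot before retro ✓
(snapshot, soundcheck): snapshot before soundcheck ✓
... plus 5 further pairs not listed.
Count: 29.

29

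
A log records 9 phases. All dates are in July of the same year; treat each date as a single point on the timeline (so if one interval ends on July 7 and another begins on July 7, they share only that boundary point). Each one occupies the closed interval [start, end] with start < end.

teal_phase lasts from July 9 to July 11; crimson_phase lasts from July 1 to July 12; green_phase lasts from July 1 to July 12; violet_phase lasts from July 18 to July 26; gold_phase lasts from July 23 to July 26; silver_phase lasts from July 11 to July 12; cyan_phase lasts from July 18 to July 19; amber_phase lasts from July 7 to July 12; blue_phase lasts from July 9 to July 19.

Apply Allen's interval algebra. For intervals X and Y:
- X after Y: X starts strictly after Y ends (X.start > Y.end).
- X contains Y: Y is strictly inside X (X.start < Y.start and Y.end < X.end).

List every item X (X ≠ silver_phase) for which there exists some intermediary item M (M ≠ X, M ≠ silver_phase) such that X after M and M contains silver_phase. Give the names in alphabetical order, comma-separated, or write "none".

gold_phase

Target silver_phase = [July 11, July 12].
Intermediaries M with M contains silver_phase: blue_phase.
Via blue_phase — items with X after blue_phase: gold_phase.
Union: gold_phase.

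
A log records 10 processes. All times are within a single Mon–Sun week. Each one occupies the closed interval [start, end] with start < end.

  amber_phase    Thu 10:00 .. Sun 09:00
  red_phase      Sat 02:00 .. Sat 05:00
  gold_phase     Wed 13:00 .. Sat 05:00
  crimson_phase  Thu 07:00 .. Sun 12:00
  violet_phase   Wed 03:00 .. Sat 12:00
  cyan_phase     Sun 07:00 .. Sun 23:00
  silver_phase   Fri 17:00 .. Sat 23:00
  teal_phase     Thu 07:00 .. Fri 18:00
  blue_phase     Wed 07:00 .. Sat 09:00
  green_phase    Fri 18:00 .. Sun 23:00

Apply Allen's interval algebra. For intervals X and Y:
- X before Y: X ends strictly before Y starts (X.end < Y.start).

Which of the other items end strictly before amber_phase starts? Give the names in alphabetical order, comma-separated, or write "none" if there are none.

Target amber_phase = [Thu 10:00, Sun 09:00].
blue_phase [Wed 07:00, Sat 09:00] → overlaps → no.
crimson_phase [Thu 07:00, Sun 12:00] → contains → no.
cyan_phase [Sun 07:00, Sun 23:00] → overlapped-by → no.
gold_phase [Wed 13:00, Sat 05:00] → overlaps → no.
green_phase [Fri 18:00, Sun 23:00] → overlapped-by → no.
red_phase [Sat 02:00, Sat 05:00] → during → no.
silver_phase [Fri 17:00, Sat 23:00] → during → no.
teal_phase [Thu 07:00, Fri 18:00] → overlaps → no.
violet_phase [Wed 03:00, Sat 12:00] → overlaps → no.
Result: none.

none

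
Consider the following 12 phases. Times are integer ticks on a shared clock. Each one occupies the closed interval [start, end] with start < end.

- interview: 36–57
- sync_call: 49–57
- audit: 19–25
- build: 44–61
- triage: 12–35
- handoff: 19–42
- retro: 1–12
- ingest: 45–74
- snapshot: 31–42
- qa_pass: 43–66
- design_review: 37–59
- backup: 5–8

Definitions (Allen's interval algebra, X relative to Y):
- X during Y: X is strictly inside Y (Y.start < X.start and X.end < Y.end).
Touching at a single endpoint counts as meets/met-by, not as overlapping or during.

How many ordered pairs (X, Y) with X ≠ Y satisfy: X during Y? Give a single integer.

7

Checking all 132 ordered pairs for relation 'during'; matching pairs in alphabetical order:
(audit, triage): audit during triage ✓
(backup, retro): backup during retro ✓
(build, qa_pass): build during qa_pass ✓
(sync_call, build): sync_call during build ✓
(sync_call, design_review): sync_call during design_review ✓
(sync_call, ingest): sync_call during ingest ✓
(sync_call, qa_pass): sync_call during qa_pass ✓
Count: 7.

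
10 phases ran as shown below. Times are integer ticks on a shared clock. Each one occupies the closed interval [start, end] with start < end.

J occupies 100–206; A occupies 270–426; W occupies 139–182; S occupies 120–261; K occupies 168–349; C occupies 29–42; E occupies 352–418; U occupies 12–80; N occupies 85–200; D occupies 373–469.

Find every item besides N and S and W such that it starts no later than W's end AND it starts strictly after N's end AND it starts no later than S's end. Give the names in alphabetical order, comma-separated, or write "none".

none

Conditions: its start is no later than W's end (X.start <= 182) AND its start is strictly after N's end (X.start > 200) AND its start is no later than S's end (X.start <= 261).
A: start 270 <= 182? ✗; start 270 > 200? ✓; start 270 <= 261? ✗ → no.
C: start 29 <= 182? ✓; start 29 > 200? ✗; start 29 <= 261? ✓ → no.
D: start 373 <= 182? ✗; start 373 > 200? ✓; start 373 <= 261? ✗ → no.
E: start 352 <= 182? ✗; start 352 > 200? ✓; start 352 <= 261? ✗ → no.
J: start 100 <= 182? ✓; start 100 > 200? ✗; start 100 <= 261? ✓ → no.
K: start 168 <= 182? ✓; start 168 > 200? ✗; start 168 <= 261? ✓ → no.
U: start 12 <= 182? ✓; start 12 > 200? ✗; start 12 <= 261? ✓ → no.
Result: none.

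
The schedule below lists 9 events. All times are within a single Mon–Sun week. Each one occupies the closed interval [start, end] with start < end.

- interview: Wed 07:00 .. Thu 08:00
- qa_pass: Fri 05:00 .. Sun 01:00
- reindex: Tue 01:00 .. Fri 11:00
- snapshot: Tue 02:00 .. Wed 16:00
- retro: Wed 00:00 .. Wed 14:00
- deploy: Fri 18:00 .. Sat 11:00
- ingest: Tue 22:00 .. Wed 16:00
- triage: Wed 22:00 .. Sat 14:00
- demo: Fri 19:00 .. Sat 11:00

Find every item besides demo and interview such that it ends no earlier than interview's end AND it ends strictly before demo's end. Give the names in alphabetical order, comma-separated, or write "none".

Conditions: its end is no earlier than interview's end (X.end >= Thu 08:00) AND its end is strictly before demo's end (X.end < Sat 11:00).
deploy: end Sat 11:00 >= Thu 08:00? ✓; end Sat 11:00 < Sat 11:00? ✗ → no.
ingest: end Wed 16:00 >= Thu 08:00? ✗; end Wed 16:00 < Sat 11:00? ✓ → no.
qa_pass: end Sun 01:00 >= Thu 08:00? ✓; end Sun 01:00 < Sat 11:00? ✗ → no.
reindex: end Fri 11:00 >= Thu 08:00? ✓; end Fri 11:00 < Sat 11:00? ✓ → yes.
retro: end Wed 14:00 >= Thu 08:00? ✗; end Wed 14:00 < Sat 11:00? ✓ → no.
snapshot: end Wed 16:00 >= Thu 08:00? ✗; end Wed 16:00 < Sat 11:00? ✓ → no.
triage: end Sat 14:00 >= Thu 08:00? ✓; end Sat 14:00 < Sat 11:00? ✗ → no.
Result: reindex.

reindex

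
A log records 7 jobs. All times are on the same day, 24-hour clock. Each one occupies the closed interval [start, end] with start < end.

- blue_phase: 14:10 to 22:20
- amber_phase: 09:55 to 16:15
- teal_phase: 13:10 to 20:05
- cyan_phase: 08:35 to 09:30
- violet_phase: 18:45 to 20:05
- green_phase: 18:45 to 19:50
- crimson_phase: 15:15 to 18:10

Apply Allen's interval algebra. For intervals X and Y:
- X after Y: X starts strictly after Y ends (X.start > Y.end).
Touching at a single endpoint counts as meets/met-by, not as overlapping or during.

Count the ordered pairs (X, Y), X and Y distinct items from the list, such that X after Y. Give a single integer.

10

Checking all 42 ordered pairs for relation 'after'; matching pairs in alphabetical order:
(amber_phase, cyan_phase): amber_phase after cyan_phase ✓
(blue_phase, cyan_phase): blue_phase after cyan_phase ✓
(crimson_phase, cyan_phase): crimson_phase after cyan_phase ✓
(green_phase, amber_phase): green_phase after amber_phase ✓
(green_phase, crimson_phase): green_phase after crimson_phase ✓
(green_phase, cyan_phase): green_phase after cyan_phase ✓
(teal_phase, cyan_phase): teal_phase after cyan_phase ✓
(violet_phase, amber_phase): violet_phase after amber_phase ✓
(violet_phase, crimson_phase): violet_phase after crimson_phase ✓
(violet_phase, cyan_phase): violet_phase after cyan_phase ✓
Count: 10.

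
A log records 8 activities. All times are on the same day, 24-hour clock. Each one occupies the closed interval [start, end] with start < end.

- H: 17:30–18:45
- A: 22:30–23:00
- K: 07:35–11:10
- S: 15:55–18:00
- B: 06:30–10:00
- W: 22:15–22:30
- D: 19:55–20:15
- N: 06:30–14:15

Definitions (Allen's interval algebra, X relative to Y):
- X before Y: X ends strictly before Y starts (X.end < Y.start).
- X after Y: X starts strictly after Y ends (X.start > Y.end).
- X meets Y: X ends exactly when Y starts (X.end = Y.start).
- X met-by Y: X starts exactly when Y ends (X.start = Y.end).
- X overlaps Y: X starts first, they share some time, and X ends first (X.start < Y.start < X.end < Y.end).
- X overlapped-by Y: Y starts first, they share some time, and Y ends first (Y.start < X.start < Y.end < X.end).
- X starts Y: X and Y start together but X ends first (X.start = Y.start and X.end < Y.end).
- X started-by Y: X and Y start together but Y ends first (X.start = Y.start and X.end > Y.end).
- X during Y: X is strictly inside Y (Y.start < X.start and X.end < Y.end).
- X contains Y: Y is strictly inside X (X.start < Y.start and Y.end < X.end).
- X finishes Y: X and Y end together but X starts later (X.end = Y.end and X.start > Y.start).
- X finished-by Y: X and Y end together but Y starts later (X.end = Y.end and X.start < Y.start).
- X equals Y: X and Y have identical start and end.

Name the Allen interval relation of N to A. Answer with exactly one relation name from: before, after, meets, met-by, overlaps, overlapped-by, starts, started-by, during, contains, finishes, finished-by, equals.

N = [06:30, 14:15]; A = [22:30, 23:00].
Compare endpoints: N.start < A.start, N.start < A.end, N.end < A.start, N.end < A.end.
That pattern is 'before'.

before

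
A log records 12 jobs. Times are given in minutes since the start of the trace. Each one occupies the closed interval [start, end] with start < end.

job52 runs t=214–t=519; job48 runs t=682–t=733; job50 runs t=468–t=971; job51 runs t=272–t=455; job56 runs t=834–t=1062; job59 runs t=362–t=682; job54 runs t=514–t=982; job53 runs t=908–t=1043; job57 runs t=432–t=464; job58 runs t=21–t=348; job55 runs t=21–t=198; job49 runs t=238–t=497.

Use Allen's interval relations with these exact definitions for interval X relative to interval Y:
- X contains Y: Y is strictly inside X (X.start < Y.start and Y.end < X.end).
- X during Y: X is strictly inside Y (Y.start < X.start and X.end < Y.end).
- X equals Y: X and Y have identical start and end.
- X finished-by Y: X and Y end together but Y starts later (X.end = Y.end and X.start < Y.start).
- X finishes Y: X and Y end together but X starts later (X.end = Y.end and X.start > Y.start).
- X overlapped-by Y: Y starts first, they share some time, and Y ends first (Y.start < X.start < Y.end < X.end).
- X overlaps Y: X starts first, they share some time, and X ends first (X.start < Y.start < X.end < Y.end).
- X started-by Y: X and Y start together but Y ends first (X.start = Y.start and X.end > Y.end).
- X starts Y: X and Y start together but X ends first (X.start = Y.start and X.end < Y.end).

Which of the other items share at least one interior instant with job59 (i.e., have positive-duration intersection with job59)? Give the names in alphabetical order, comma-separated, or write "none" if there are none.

job49, job50, job51, job52, job54, job57

Target job59 = [t=362, t=682].
job48 [t=682, t=733] → met-by → no.
job49 [t=238, t=497] → overlaps → yes.
job50 [t=468, t=971] → overlapped-by → yes.
job51 [t=272, t=455] → overlaps → yes.
job52 [t=214, t=519] → overlaps → yes.
job53 [t=908, t=1043] → after → no.
job54 [t=514, t=982] → overlapped-by → yes.
job55 [t=21, t=198] → before → no.
job56 [t=834, t=1062] → after → no.
job57 [t=432, t=464] → during → yes.
job58 [t=21, t=348] → before → no.
Result: job49, job50, job51, job52, job54, job57.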